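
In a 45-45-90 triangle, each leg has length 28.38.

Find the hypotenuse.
In a 45-45-90 triangle the sides are in ratio 1 : 1 : √2, so hypotenuse = leg·√2.
Hypotenuse = 28.38·√2 ≈ 28.38·1.41421 ≈ 40.1354

Hypotenuse = 28.38√2 = 40.14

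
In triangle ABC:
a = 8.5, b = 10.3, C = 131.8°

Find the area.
Two sides and the included angle (SAS): A = ½·a·b·sin(C) = ½·8.5·10.3·sin(131.8°)
sin(131.8°) ≈ 0.745476
A ≈ ½·87.55·0.745476 = 43.775·0.745476 ≈ 32.6332

Area = 32.63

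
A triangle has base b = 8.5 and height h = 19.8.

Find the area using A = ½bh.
A = ½·b·h = ½·8.5·19.8 = ½·168.3 = 84.15

Area = 84.15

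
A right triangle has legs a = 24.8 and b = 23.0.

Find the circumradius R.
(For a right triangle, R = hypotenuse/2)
Hypotenuse c = √(a² + b²) = √(615.04 + 529) = √1144.04 ≈ 33.8237
R = c/2 ≈ 33.8237/2 ≈ 16.9118

R = 16.91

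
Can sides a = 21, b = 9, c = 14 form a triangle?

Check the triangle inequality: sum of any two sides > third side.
a + b vs c: 21 + 9 = 30 > 14  ✓
a + c vs b: 21 + 14 = 35 > 9  ✓
b + c vs a: 9 + 14 = 23 > 21  ✓

Yes, triangle inequality satisfied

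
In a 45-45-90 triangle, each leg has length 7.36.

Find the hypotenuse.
In a 45-45-90 triangle the sides are in ratio 1 : 1 : √2, so hypotenuse = leg·√2.
Hypotenuse = 7.36·√2 ≈ 7.36·1.41421 ≈ 10.4086

Hypotenuse = 7.36√2 = 10.41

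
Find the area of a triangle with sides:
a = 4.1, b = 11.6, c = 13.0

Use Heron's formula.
s = (4.1 + 11.6 + 13.0)/2 = 28.7/2 = 14.35
s − a = 10.25, s − b = 2.75, s − c = 1.35
s(s−a)(s−b)(s−c) = 14.35·10.25·2.75·1.35 ≈ 546.062
Area = √546.062 ≈ 23.368

Area = 23.37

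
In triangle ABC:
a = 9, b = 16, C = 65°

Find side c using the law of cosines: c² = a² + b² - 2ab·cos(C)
c² = 9² + 16² − 2·9·16·cos(65°)
cos(65°) ≈ 0.422618
c² ≈ 81 + 256 − 288·(0.422618) ≈ 337 − 121.714 ≈ 215.286
c ≈ √215.286 ≈ 14.6726

c = 14.67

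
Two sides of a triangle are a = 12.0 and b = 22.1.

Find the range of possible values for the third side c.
Triangle inequality: |a − b| < c < a + b
|a − b| = |12.0 − 22.1| = 10.1
a + b = 12.0 + 22.1 = 34.1

10.1 < c < 34.1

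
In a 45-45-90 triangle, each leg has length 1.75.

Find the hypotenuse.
In a 45-45-90 triangle the sides are in ratio 1 : 1 : √2, so hypotenuse = leg·√2.
Hypotenuse = 1.75·√2 ≈ 1.75·1.41421 ≈ 2.47487

Hypotenuse = 1.75√2 = 2.475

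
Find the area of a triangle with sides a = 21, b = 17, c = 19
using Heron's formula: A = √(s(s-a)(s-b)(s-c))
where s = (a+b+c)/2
s = (21 + 17 + 19)/2 = 57/2 = 28.5
s − a = 7.5, s − b = 11.5, s − c = 9.5
s(s−a)(s−b)(s−c) = 28.5·7.5·11.5·9.5 = 23352.1875
Area = √23352.1875 ≈ 152.814

s = 28.5, Area = 152.8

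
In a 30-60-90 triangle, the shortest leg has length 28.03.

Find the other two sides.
In a 30-60-90 triangle the sides are in ratio 1 : √3 : 2 (short leg : long leg : hypotenuse).
Long leg = 28.03·√3 ≈ 28.03·1.73205 ≈ 48.5494
Hypotenuse = 2·28.03 = 56.06

Long leg = 28.03√3 = 48.55, Hypotenuse = 56.06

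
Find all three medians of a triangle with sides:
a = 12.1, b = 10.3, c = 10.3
Median formula: m_a = ½√(2b² + 2c² − a²) (and cyclically). a² = 146.41, b² = 106.09, c² = 106.09.
m_a = ½√(2·106.09 + 2·106.09 − 146.41) = ½√277.95 ≈ ½·16.6718 ≈ 8.33592
m_b = ½√(2·146.41 + 2·106.09 − 106.09) = ½√398.91 ≈ ½·19.9727 ≈ 9.98637
m_c = ½√(2·146.41 + 2·106.09 − 106.09) = ½√398.91 ≈ ½·19.9727 ≈ 9.98637

m_a = 8.336, m_b = 9.986, m_c = 9.986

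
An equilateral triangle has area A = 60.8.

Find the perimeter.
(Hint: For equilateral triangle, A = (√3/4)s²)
A = (√3/4)s²  ⇒  s² = 4A/√3 = 4·60.8/√3 = 243.2/1.73205 ≈ 140.412
s ≈ √140.412 ≈ 11.8495
Perimeter = 3s ≈ 3·11.8495 ≈ 35.5486

Perimeter = 35.55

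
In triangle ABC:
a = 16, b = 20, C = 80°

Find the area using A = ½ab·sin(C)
A = ½·a·b·sin(C) = ½·16·20·sin(80°)
sin(80°) ≈ 0.984808
A ≈ ½·320·0.984808 = 160·0.984808 ≈ 157.569

Area = 157.6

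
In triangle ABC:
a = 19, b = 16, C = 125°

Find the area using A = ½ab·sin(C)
A = ½·a·b·sin(C) = ½·19·16·sin(125°)
sin(125°) ≈ 0.819152
A ≈ ½·304·0.819152 = 152·0.819152 ≈ 124.511

Area = 124.5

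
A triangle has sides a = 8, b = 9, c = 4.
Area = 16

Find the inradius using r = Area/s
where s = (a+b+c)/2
s = (8 + 9 + 4)/2 = 21/2 = 10.5
r = Area/s = 16/10.5 ≈ 1.52381

r = 1.524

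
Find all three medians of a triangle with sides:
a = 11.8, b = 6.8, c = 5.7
Median formula: m_a = ½√(2b² + 2c² − a²) (and cyclically). a² = 139.24, b² = 46.24, c² = 32.49.
m_a = ½√(2·46.24 + 2·32.49 − 139.24) = ½√18.22 ≈ ½·4.26849 ≈ 2.13424
m_b = ½√(2·139.24 + 2·32.49 − 46.24) = ½√297.22 ≈ ½·17.2401 ≈ 8.62003
m_c = ½√(2·139.24 + 2·46.24 − 32.49) = ½√338.47 ≈ ½·18.3976 ≈ 9.19878

m_a = 2.134, m_b = 8.62, m_c = 9.199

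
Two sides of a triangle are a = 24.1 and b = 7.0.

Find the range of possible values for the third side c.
Triangle inequality: |a − b| < c < a + b
|a − b| = |24.1 − 7.0| = 17.1
a + b = 24.1 + 7.0 = 31.1

17.1 < c < 31.1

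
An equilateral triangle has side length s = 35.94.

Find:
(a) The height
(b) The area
(a) The height splits the triangle into two 30-60-90 halves: h = s·√3/2 = 35.94·1.73205/2 ≈ 62.2499/2 ≈ 31.125
(b) Area = (√3/4)·s² = (√3/4)·35.94² = (√3/4)·1291.6836 ≈ 0.433013·1291.6836 ≈ 559.315

Height = 31.12, Area = 559.3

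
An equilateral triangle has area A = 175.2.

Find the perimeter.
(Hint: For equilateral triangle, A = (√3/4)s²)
A = (√3/4)s²  ⇒  s² = 4A/√3 = 4·175.2/√3 = 700.8/1.73205 ≈ 404.607
s ≈ √404.607 ≈ 20.1148
Perimeter = 3s ≈ 3·20.1148 ≈ 60.3445

Perimeter = 60.34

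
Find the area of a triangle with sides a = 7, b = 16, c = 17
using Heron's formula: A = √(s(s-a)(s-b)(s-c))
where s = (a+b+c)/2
s = (7 + 16 + 17)/2 = 40/2 = 20
s − a = 13, s − b = 4, s − c = 3
s(s−a)(s−b)(s−c) = 20·13·4·3 = 3120
Area = √3120 ≈ 55.857

s = 20.0, Area = 55.86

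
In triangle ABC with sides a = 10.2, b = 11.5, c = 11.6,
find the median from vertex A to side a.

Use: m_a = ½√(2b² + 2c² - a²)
m_a = ½√(2·11.5² + 2·11.6² − 10.2²) = ½√(2·132.25 + 2·134.56 − 104.04) = ½√(264.5 + 269.12 − 104.04) = ½√429.58
√429.58 ≈ 20.7263, so m_a ≈ 10.3632

m_a = 10.36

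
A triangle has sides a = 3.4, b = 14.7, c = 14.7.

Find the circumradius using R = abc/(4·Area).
First find the area with Heron's formula.
s = (3.4 + 14.7 + 14.7)/2 = 16.4
Area = √(s(s−a)(s−b)(s−c)) = √(16.4·13·1.7·1.7) ≈ √616.148 ≈ 24.8223
abc = 3.4·14.7·14.7 = 734.706
R = abc/(4·Area) ≈ 734.706/(4·24.8223) = 734.706/99.2893 ≈ 7.39965

R = 7.4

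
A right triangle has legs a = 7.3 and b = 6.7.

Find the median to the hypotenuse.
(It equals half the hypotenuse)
Hypotenuse c = √(a² + b²) = √(53.29 + 44.89) = √98.18 ≈ 9.90858
Median to hypotenuse = c/2 ≈ 9.90858/2 ≈ 4.95429

Median = 4.954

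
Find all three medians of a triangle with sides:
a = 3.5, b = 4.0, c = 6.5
Median formula: m_a = ½√(2b² + 2c² − a²) (and cyclically). a² = 12.25, b² = 16, c² = 42.25.
m_a = ½√(2·16 + 2·42.25 − 12.25) = ½√104.25 ≈ ½·10.2103 ≈ 5.10514
m_b = ½√(2·12.25 + 2·42.25 − 16) = ½√93 ≈ ½·9.64365 ≈ 4.82183
m_c = ½√(2·12.25 + 2·16 − 42.25) = ½√14.25 ≈ ½·3.77492 ≈ 1.88746

m_a = 5.105, m_b = 4.822, m_c = 1.887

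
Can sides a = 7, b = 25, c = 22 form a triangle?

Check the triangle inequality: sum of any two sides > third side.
a + b vs c: 7 + 25 = 32 > 22  ✓
a + c vs b: 7 + 22 = 29 > 25  ✓
b + c vs a: 25 + 22 = 47 > 7  ✓

Yes, triangle inequality satisfied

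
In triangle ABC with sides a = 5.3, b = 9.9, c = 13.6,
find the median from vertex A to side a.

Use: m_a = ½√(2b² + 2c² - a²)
m_a = ½√(2·9.9² + 2·13.6² − 5.3²) = ½√(2·98.01 + 2·184.96 − 28.09) = ½√(196.02 + 369.92 − 28.09) = ½√537.85
√537.85 ≈ 23.1916, so m_a ≈ 11.5958

m_a = 11.6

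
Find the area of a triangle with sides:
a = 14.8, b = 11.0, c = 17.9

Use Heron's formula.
s = (14.8 + 11.0 + 17.9)/2 = 43.7/2 = 21.85
s − a = 7.05, s − b = 10.85, s − c = 3.95
s(s−a)(s−b)(s−c) = 21.85·7.05·10.85·3.95 ≈ 6601.88
Area = √6601.88 ≈ 81.2519

Area = 81.25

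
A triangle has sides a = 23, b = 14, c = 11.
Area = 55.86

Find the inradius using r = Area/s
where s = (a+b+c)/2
s = (23 + 14 + 11)/2 = 48/2 = 24
r = Area/s = 55.86/24 ≈ 2.3275

r = 2.328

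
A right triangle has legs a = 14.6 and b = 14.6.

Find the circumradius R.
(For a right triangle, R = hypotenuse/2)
Hypotenuse c = √(a² + b²) = √(213.16 + 213.16) = √426.32 ≈ 20.6475
R = c/2 ≈ 20.6475/2 ≈ 10.3238

R = 10.32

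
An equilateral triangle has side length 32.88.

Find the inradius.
r = Area/s with s the semi-perimeter.
Area = (√3/4)·32.88² = (√3/4)·1081.0944 ≈ 0.433013·1081.0944 ≈ 468.128
s = 3·32.88/2 = 49.32
r ≈ 468.128/49.32 ≈ 9.49164
(Equivalently r = side/(2√3) = 32.88/3.4641 ≈ 9.49164.)

r = 9.492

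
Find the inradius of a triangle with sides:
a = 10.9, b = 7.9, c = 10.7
r = Area/s where s is the semi-perimeter.
s = (10.9 + 7.9 + 10.7)/2 = 29.5/2 = 14.75
Area = √(s(s−a)(s−b)(s−c)) = √(14.75·3.85·6.85·4.05) ≈ √1575.43 ≈ 39.6917
r ≈ 39.6917/14.75 ≈ 2.69096

r = 2.691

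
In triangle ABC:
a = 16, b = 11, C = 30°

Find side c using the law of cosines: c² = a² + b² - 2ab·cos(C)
c² = 16² + 11² − 2·16·11·cos(30°)
cos(30°) ≈ 0.866025
c² ≈ 256 + 121 − 352·(0.866025) ≈ 377 − 304.841 ≈ 72.1591
c ≈ √72.1591 ≈ 8.49465

c = 8.495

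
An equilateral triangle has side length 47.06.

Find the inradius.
r = Area/s with s the semi-perimeter.
Area = (√3/4)·47.06² = (√3/4)·2214.6436 ≈ 0.433013·2214.6436 ≈ 958.969
s = 3·47.06/2 = 70.59
r ≈ 958.969/70.59 ≈ 13.5851
(Equivalently r = side/(2√3) = 47.06/3.4641 ≈ 13.5851.)

r = 13.59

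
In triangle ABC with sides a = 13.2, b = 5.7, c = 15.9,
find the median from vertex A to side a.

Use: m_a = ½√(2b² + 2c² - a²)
m_a = ½√(2·5.7² + 2·15.9² − 13.2²) = ½√(2·32.49 + 2·252.81 − 174.24) = ½√(64.98 + 505.62 − 174.24) = ½√396.36
√396.36 ≈ 19.9088, so m_a ≈ 9.9544

m_a = 9.954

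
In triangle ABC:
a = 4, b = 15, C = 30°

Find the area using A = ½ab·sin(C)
A = ½·a·b·sin(C) = ½·4·15·sin(30°)
sin(30°) ≈ 0.5
A ≈ ½·60·0.5 = 30·0.5 ≈ 15

Area = 15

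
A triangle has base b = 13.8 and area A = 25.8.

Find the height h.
A = ½·b·h  ⇒  h = 2A/b = 2·25.8/13.8 = 51.6/13.8 ≈ 3.73913

h = 3.739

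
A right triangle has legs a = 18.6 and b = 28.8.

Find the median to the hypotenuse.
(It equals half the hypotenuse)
Hypotenuse c = √(a² + b²) = √(345.96 + 829.44) = √1175.4 ≈ 34.2841
Median to hypotenuse = c/2 ≈ 34.2841/2 ≈ 17.1421

Median = 17.14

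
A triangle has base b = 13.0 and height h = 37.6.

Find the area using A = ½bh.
A = ½·b·h = ½·13.0·37.6 = ½·488.8 = 244.4

Area = 244.4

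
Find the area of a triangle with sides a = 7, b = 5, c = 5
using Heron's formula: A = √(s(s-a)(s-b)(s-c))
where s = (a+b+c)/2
s = (7 + 5 + 5)/2 = 17/2 = 8.5
s − a = 1.5, s − b = 3.5, s − c = 3.5
s(s−a)(s−b)(s−c) = 8.5·1.5·3.5·3.5 = 156.1875
Area = √156.1875 ≈ 12.4975

s = 8.5, Area = 12.5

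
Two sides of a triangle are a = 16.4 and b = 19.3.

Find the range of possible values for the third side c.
Triangle inequality: |a − b| < c < a + b
|a − b| = |16.4 − 19.3| = 2.9
a + b = 16.4 + 19.3 = 35.7

2.9 < c < 35.7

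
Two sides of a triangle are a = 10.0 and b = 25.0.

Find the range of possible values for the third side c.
Triangle inequality: |a − b| < c < a + b
|a − b| = |10.0 − 25.0| = 15
a + b = 10.0 + 25.0 = 35

15 < c < 35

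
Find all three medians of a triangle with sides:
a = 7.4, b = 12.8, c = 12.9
Median formula: m_a = ½√(2b² + 2c² − a²) (and cyclically). a² = 54.76, b² = 163.84, c² = 166.41.
m_a = ½√(2·163.84 + 2·166.41 − 54.76) = ½√605.74 ≈ ½·24.6118 ≈ 12.3059
m_b = ½√(2·54.76 + 2·166.41 − 163.84) = ½√278.5 ≈ ½·16.6883 ≈ 8.34416
m_c = ½√(2·54.76 + 2·163.84 − 166.41) = ½√270.79 ≈ ½·16.4557 ≈ 8.22785

m_a = 12.31, m_b = 8.344, m_c = 8.228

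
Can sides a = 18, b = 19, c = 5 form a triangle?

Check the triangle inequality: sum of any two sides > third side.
a + b vs c: 18 + 19 = 37 > 5  ✓
a + c vs b: 18 + 5 = 23 > 19  ✓
b + c vs a: 19 + 5 = 24 > 18  ✓

Yes, triangle inequality satisfied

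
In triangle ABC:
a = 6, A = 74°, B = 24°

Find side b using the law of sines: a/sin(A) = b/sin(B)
a/sin(A) = b/sin(B)  ⇒  b = a·sin(B)/sin(A) = 6·sin(24°)/sin(74°)
sin(24°) ≈ 0.406737, sin(74°) ≈ 0.961262
b ≈ 6·0.406737/0.961262 ≈ 2.44042/0.961262 ≈ 2.53877

b = 2.539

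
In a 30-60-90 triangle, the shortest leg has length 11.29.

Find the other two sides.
In a 30-60-90 triangle the sides are in ratio 1 : √3 : 2 (short leg : long leg : hypotenuse).
Long leg = 11.29·√3 ≈ 11.29·1.73205 ≈ 19.5549
Hypotenuse = 2·11.29 = 22.58

Long leg = 11.29√3 = 19.55, Hypotenuse = 22.58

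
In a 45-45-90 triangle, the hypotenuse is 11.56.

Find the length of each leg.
In a 45-45-90 triangle hypotenuse = leg·√2, so leg = hypotenuse/√2.
Leg = 11.56/√2 ≈ 11.56/1.41421 ≈ 8.17415

Each leg = 8.174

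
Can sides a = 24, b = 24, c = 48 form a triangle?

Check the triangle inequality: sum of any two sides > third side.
a + b vs c: 24 + 24 = 48 ≤ 48  ✗
a + c vs b: 24 + 48 = 72 > 24  ✓
b + c vs a: 24 + 48 = 72 > 24  ✓

No: 24 + 24 = 48 is not > 48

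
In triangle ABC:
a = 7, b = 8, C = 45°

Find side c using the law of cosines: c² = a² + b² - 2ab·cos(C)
c² = 7² + 8² − 2·7·8·cos(45°)
cos(45°) ≈ 0.707107
c² ≈ 49 + 64 − 112·(0.707107) ≈ 113 − 79.196 ≈ 33.804
c ≈ √33.804 ≈ 5.81412

c = 5.814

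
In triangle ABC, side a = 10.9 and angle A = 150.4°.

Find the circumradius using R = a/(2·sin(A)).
R = a/(2·sin(A)) = 10.9/(2·sin(150.4°))
sin(150.4°) ≈ 0.493942
R ≈ 10.9/(2·0.493942) = 10.9/0.987884 ≈ 11.0337

R = 11.03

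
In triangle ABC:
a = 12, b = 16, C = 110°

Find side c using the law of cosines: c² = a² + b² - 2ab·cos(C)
c² = 12² + 16² − 2·12·16·cos(110°)
cos(110°) ≈ -0.34202
c² ≈ 144 + 256 − 384·(-0.34202) ≈ 400 + 131.336 ≈ 531.336
c ≈ √531.336 ≈ 23.0507

c = 23.05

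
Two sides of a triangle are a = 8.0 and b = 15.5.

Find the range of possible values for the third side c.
Triangle inequality: |a − b| < c < a + b
|a − b| = |8.0 − 15.5| = 7.5
a + b = 8.0 + 15.5 = 23.5

7.5 < c < 23.5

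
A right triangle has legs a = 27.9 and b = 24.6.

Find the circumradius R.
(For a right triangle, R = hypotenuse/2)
Hypotenuse c = √(a² + b²) = √(778.41 + 605.16) = √1383.57 ≈ 37.1964
R = c/2 ≈ 37.1964/2 ≈ 18.5982

R = 18.6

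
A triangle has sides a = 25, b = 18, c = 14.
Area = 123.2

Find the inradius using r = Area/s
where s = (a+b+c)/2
s = (25 + 18 + 14)/2 = 57/2 = 28.5
r = Area/s = 123.2/28.5 ≈ 4.32281

r = 4.323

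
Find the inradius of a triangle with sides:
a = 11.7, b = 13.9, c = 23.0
r = Area/s where s is the semi-perimeter.
s = (11.7 + 13.9 + 23.0)/2 = 48.6/2 = 24.3
Area = √(s(s−a)(s−b)(s−c)) = √(24.3·12.6·10.4·1.3) ≈ √4139.55 ≈ 64.3394
r ≈ 64.3394/24.3 ≈ 2.64771

r = 2.648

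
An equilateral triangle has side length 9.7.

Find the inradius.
r = Area/s with s the semi-perimeter.
Area = (√3/4)·9.7² = (√3/4)·94.09 ≈ 0.433013·94.09 ≈ 40.7422
s = 3·9.7/2 = 14.55
r ≈ 40.7422/14.55 ≈ 2.80015
(Equivalently r = side/(2√3) = 9.7/3.4641 ≈ 2.80015.)

r = 2.8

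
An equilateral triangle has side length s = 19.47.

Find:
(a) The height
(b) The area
(a) The height splits the triangle into two 30-60-90 halves: h = s·√3/2 = 19.47·1.73205/2 ≈ 33.723/2 ≈ 16.8615
(b) Area = (√3/4)·s² = (√3/4)·19.47² = (√3/4)·379.0809 ≈ 0.433013·379.0809 ≈ 164.147

Height = 16.86, Area = 164.1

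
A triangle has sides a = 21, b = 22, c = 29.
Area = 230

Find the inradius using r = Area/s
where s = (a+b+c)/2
s = (21 + 22 + 29)/2 = 72/2 = 36
r = Area/s = 230/36 ≈ 6.38889

r = 6.389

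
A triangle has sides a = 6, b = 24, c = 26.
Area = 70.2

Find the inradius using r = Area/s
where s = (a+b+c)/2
s = (6 + 24 + 26)/2 = 56/2 = 28
r = Area/s = 70.2/28 ≈ 2.50714

r = 2.507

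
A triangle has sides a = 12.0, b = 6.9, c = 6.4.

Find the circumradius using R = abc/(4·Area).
First find the area with Heron's formula.
s = (12.0 + 6.9 + 6.4)/2 = 12.65
Area = √(s(s−a)(s−b)(s−c)) = √(12.65·0.65·5.75·6.25) ≈ √295.496 ≈ 17.19
abc = 12.0·6.9·6.4 = 529.92
R = abc/(4·Area) ≈ 529.92/(4·17.19) = 529.92/68.76 ≈ 7.70681

R = 7.707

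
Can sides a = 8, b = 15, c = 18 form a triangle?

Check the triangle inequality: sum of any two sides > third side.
a + b vs c: 8 + 15 = 23 > 18  ✓
a + c vs b: 8 + 18 = 26 > 15  ✓
b + c vs a: 15 + 18 = 33 > 8  ✓

Yes, triangle inequality satisfied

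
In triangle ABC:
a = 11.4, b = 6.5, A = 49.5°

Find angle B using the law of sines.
a/sin(A) = b/sin(B)  ⇒  sin(B) = b·sin(A)/a = 6.5·sin(49.5°)/11.4
sin(49.5°) ≈ 0.760406
sin(B) ≈ 6.5·0.760406/11.4 ≈ 4.94264/11.4 ≈ 0.433565
B = arcsin(0.433565) ≈ 25.694°
(Since b ≤ a we need B ≤ A, so the obtuse alternative 180° − 25.694° ≈ 154.306° is rejected.)

B = 25.69°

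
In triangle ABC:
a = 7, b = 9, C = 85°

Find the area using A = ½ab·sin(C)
A = ½·a·b·sin(C) = ½·7·9·sin(85°)
sin(85°) ≈ 0.996195
A ≈ ½·63·0.996195 = 31.5·0.996195 ≈ 31.3801

Area = 31.38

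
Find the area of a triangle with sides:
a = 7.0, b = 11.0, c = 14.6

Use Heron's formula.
s = (7.0 + 11.0 + 14.6)/2 = 32.6/2 = 16.3
s − a = 9.3, s − b = 5.3, s − c = 1.7
s(s−a)(s−b)(s−c) = 16.3·9.3·5.3·1.7 ≈ 1365.83
Area = √1365.83 ≈ 36.9571

Area = 36.96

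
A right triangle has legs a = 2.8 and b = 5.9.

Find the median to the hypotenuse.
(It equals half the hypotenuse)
Hypotenuse c = √(a² + b²) = √(7.84 + 34.81) = √42.65 ≈ 6.5307
Median to hypotenuse = c/2 ≈ 6.5307/2 ≈ 3.26535

Median = 3.265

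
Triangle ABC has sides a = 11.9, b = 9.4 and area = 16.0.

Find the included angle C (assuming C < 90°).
Area = ½·a·b·sin(C)  ⇒  sin(C) = 2·Area/(a·b) = 2·16.0/(11.9·9.4) = 32/111.86 ≈ 0.286072
C = arcsin(0.286072) ≈ 16.6229° (taking the acute solution since C < 90°)

C = 16.62°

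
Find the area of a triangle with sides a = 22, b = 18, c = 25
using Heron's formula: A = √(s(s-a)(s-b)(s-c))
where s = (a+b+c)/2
s = (22 + 18 + 25)/2 = 65/2 = 32.5
s − a = 10.5, s − b = 14.5, s − c = 7.5
s(s−a)(s−b)(s−c) = 32.5·10.5·14.5·7.5 = 37110.9375
Area = √37110.9375 ≈ 192.642

s = 32.5, Area = 192.6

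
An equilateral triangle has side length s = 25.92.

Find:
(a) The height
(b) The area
(a) The height splits the triangle into two 30-60-90 halves: h = s·√3/2 = 25.92·1.73205/2 ≈ 44.8948/2 ≈ 22.4474
(b) Area = (√3/4)·s² = (√3/4)·25.92² = (√3/4)·671.8464 ≈ 0.433013·671.8464 ≈ 290.918

Height = 22.45, Area = 290.9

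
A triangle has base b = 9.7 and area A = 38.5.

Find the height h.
A = ½·b·h  ⇒  h = 2A/b = 2·38.5/9.7 = 77/9.7 ≈ 7.93814

h = 7.938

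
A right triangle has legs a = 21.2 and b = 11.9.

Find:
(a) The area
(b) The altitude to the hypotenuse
(a) The legs are perpendicular, so Area = ½·a·b = ½·21.2·11.9 = ½·252.28 = 126.14
(b) Hypotenuse c = √(a² + b²) = √(449.44 + 141.61) = √591.05 ≈ 24.3115
    Area = ½·c·h_c  ⇒  h_c = 2·Area/c = 252.28/24.3115 ≈ 10.377

Area = 126.14, h_c = 10.38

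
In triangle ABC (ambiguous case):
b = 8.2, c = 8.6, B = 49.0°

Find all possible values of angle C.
b/sin(B) = c/sin(C)  ⇒  sin(C) = c·sin(B)/b = 8.6·sin(49.0°)/8.2
sin(49.0°) ≈ 0.75471
sin(C) ≈ 8.6·0.75471/8.2 ≈ 6.4905/8.2 ≈ 0.791525
Candidate 1: C₁ = arcsin(0.791525) ≈ 52.3282°  →  A = 180° − 49.0° − 52.3282° ≈ 78.6718° > 0, valid
Candidate 2: C₂ = 180° − C₁ ≈ 127.672°  →  A = 180° − 49.0° − 127.672° ≈ 3.32822° > 0, valid

C = 52.33° or C = 127.7° (two solutions)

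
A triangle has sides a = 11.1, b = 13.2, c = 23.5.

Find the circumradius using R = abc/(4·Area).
First find the area with Heron's formula.
s = (11.1 + 13.2 + 23.5)/2 = 23.9
Area = √(s(s−a)(s−b)(s−c)) = √(23.9·12.8·10.7·0.4) ≈ √1309.34 ≈ 36.1848
abc = 11.1·13.2·23.5 = 3443.22
R = abc/(4·Area) ≈ 3443.22/(4·36.1848) = 3443.22/144.739 ≈ 23.7892

R = 23.79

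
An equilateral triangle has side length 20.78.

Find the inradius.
r = Area/s with s the semi-perimeter.
Area = (√3/4)·20.78² = (√3/4)·431.8084 ≈ 0.433013·431.8084 ≈ 186.979
s = 3·20.78/2 = 31.17
r ≈ 186.979/31.17 ≈ 5.99867
(Equivalently r = side/(2√3) = 20.78/3.4641 ≈ 5.99867.)

r = 5.999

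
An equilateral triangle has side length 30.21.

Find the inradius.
r = Area/s with s the semi-perimeter.
Area = (√3/4)·30.21² = (√3/4)·912.6441 ≈ 0.433013·912.6441 ≈ 395.186
s = 3·30.21/2 = 45.315
r ≈ 395.186/45.315 ≈ 8.72088
(Equivalently r = side/(2√3) = 30.21/3.4641 ≈ 8.72088.)

r = 8.721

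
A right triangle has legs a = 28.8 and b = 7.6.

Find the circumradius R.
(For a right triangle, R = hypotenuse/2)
Hypotenuse c = √(a² + b²) = √(829.44 + 57.76) = √887.2 ≈ 29.7859
R = c/2 ≈ 29.7859/2 ≈ 14.893

R = 14.89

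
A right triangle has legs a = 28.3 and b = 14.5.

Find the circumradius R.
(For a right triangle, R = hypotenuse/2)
Hypotenuse c = √(a² + b²) = √(800.89 + 210.25) = √1011.14 ≈ 31.7984
R = c/2 ≈ 31.7984/2 ≈ 15.8992

R = 15.9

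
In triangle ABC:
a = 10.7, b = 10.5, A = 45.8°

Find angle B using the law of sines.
a/sin(A) = b/sin(B)  ⇒  sin(B) = b·sin(A)/a = 10.5·sin(45.8°)/10.7
sin(45.8°) ≈ 0.716911
sin(B) ≈ 10.5·0.716911/10.7 ≈ 7.52756/10.7 ≈ 0.70351
B = arcsin(0.70351) ≈ 44.7093°
(Since b ≤ a we need B ≤ A, so the obtuse alternative 180° − 44.7093° ≈ 135.291° is rejected.)

B = 44.71°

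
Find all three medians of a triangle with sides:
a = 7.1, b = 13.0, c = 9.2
Median formula: m_a = ½√(2b² + 2c² − a²) (and cyclically). a² = 50.41, b² = 169, c² = 84.64.
m_a = ½√(2·169 + 2·84.64 − 50.41) = ½√456.87 ≈ ½·21.3745 ≈ 10.6873
m_b = ½√(2·50.41 + 2·84.64 − 169) = ½√101.1 ≈ ½·10.0548 ≈ 5.02742
m_c = ½√(2·50.41 + 2·169 − 84.64) = ½√354.18 ≈ ½·18.8197 ≈ 9.40984

m_a = 10.69, m_b = 5.027, m_c = 9.41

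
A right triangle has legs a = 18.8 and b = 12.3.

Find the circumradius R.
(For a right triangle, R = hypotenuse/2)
Hypotenuse c = √(a² + b²) = √(353.44 + 151.29) = √504.73 ≈ 22.4662
R = c/2 ≈ 22.4662/2 ≈ 11.2331

R = 11.23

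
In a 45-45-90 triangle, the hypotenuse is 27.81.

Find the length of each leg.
In a 45-45-90 triangle hypotenuse = leg·√2, so leg = hypotenuse/√2.
Leg = 27.81/√2 ≈ 27.81/1.41421 ≈ 19.6646

Each leg = 19.66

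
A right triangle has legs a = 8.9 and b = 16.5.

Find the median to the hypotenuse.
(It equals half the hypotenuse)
Hypotenuse c = √(a² + b²) = √(79.21 + 272.25) = √351.46 ≈ 18.7473
Median to hypotenuse = c/2 ≈ 18.7473/2 ≈ 9.37363

Median = 9.374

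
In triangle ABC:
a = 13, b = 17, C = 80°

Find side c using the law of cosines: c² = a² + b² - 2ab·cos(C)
c² = 13² + 17² − 2·13·17·cos(80°)
cos(80°) ≈ 0.173648
c² ≈ 169 + 289 − 442·(0.173648) ≈ 458 − 76.7525 ≈ 381.248
c ≈ √381.248 ≈ 19.5256

c = 19.53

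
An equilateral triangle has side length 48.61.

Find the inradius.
r = Area/s with s the semi-perimeter.
Area = (√3/4)·48.61² = (√3/4)·2362.9321 ≈ 0.433013·2362.9321 ≈ 1023.18
s = 3·48.61/2 = 72.915
r ≈ 1023.18/72.915 ≈ 14.0325
(Equivalently r = side/(2√3) = 48.61/3.4641 ≈ 14.0325.)

r = 14.03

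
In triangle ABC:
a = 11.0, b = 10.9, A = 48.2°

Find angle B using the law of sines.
a/sin(A) = b/sin(B)  ⇒  sin(B) = b·sin(A)/a = 10.9·sin(48.2°)/11.0
sin(48.2°) ≈ 0.745476
sin(B) ≈ 10.9·0.745476/11.0 ≈ 8.12569/11.0 ≈ 0.738699
B = arcsin(0.738699) ≈ 47.6207°
(Since b ≤ a we need B ≤ A, so the obtuse alternative 180° − 47.6207° ≈ 132.379° is rejected.)

B = 47.62°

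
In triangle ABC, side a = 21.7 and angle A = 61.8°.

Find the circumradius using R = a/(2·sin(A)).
R = a/(2·sin(A)) = 21.7/(2·sin(61.8°))
sin(61.8°) ≈ 0.881303
R ≈ 21.7/(2·0.881303) = 21.7/1.76261 ≈ 12.3113

R = 12.31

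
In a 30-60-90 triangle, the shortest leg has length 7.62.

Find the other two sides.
In a 30-60-90 triangle the sides are in ratio 1 : √3 : 2 (short leg : long leg : hypotenuse).
Long leg = 7.62·√3 ≈ 7.62·1.73205 ≈ 13.1982
Hypotenuse = 2·7.62 = 15.24

Long leg = 7.62√3 = 13.2, Hypotenuse = 15.24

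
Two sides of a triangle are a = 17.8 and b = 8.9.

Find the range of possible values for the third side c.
Triangle inequality: |a − b| < c < a + b
|a − b| = |17.8 − 8.9| = 8.9
a + b = 17.8 + 8.9 = 26.7

8.9 < c < 26.7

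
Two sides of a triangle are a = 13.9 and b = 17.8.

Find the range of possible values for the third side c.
Triangle inequality: |a − b| < c < a + b
|a − b| = |13.9 − 17.8| = 3.9
a + b = 13.9 + 17.8 = 31.7

3.9 < c < 31.7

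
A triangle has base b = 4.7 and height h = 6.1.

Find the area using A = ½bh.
A = ½·b·h = ½·4.7·6.1 = ½·28.67 = 14.335

Area = 14.335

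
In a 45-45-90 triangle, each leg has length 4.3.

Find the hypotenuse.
In a 45-45-90 triangle the sides are in ratio 1 : 1 : √2, so hypotenuse = leg·√2.
Hypotenuse = 4.3·√2 ≈ 4.3·1.41421 ≈ 6.08112

Hypotenuse = 4.3√2 = 6.081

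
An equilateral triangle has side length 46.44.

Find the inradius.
r = Area/s with s the semi-perimeter.
Area = (√3/4)·46.44² = (√3/4)·2156.6736 ≈ 0.433013·2156.6736 ≈ 933.867
s = 3·46.44/2 = 69.66
r ≈ 933.867/69.66 ≈ 13.4061
(Equivalently r = side/(2√3) = 46.44/3.4641 ≈ 13.4061.)

r = 13.41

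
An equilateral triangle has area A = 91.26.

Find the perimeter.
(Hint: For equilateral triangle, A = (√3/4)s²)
A = (√3/4)s²  ⇒  s² = 4A/√3 = 4·91.26/√3 = 365.04/1.73205 ≈ 210.756
s ≈ √210.756 ≈ 14.5174
Perimeter = 3s ≈ 3·14.5174 ≈ 43.5523

Perimeter = 43.55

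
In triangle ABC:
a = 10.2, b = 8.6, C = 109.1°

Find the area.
Two sides and the included angle (SAS): A = ½·a·b·sin(C) = ½·10.2·8.6·sin(109.1°)
sin(109.1°) ≈ 0.944949
A ≈ ½·87.72·0.944949 = 43.86·0.944949 ≈ 41.4455

Area = 41.45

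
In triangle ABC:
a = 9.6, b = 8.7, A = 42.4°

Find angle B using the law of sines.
a/sin(A) = b/sin(B)  ⇒  sin(B) = b·sin(A)/a = 8.7·sin(42.4°)/9.6
sin(42.4°) ≈ 0.674302
sin(B) ≈ 8.7·0.674302/9.6 ≈ 5.86643/9.6 ≈ 0.611087
B = arcsin(0.611087) ≈ 37.6681°
(Since b ≤ a we need B ≤ A, so the obtuse alternative 180° − 37.6681° ≈ 142.332° is rejected.)

B = 37.67°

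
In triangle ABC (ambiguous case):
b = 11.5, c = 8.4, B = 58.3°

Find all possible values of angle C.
b/sin(B) = c/sin(C)  ⇒  sin(C) = c·sin(B)/b = 8.4·sin(58.3°)/11.5
sin(58.3°) ≈ 0.850811
sin(C) ≈ 8.4·0.850811/11.5 ≈ 7.14681/11.5 ≈ 0.621462
Candidate 1: C₁ = arcsin(0.621462) ≈ 38.423°  →  A = 180° − 58.3° − 38.423° ≈ 83.277° > 0, valid
Candidate 2: C₂ = 180° − C₁ ≈ 141.577°  →  A = 180° − 58.3° − 141.577° ≈ -19.877° ≤ 0, not a valid triangle

C = 38.42° (one solution)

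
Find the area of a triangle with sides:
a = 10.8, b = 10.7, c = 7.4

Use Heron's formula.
s = (10.8 + 10.7 + 7.4)/2 = 28.9/2 = 14.45
s − a = 3.65, s − b = 3.75, s − c = 7.05
s(s−a)(s−b)(s−c) = 14.45·3.65·3.75·7.05 ≈ 1394.38
Area = √1394.38 ≈ 37.3414

Area = 37.34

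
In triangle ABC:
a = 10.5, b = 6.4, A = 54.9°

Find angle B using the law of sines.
a/sin(A) = b/sin(B)  ⇒  sin(B) = b·sin(A)/a = 6.4·sin(54.9°)/10.5
sin(54.9°) ≈ 0.81815
sin(B) ≈ 6.4·0.81815/10.5 ≈ 5.23616/10.5 ≈ 0.498682
B = arcsin(0.498682) ≈ 29.9128°
(Since b ≤ a we need B ≤ A, so the obtuse alternative 180° − 29.9128° ≈ 150.087° is rejected.)

B = 29.91°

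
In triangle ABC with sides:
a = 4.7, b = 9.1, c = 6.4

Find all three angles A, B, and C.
Law of cosines for each angle (a² = 22.09, b² = 82.81, c² = 40.96):
cos(A) = (b² + c² − a²)/(2bc) = (82.81 + 40.96 − 22.09)/(2·9.1·6.4) = 101.68/116.48 ≈ 0.87294  ⇒  A ≈ 29.1979°
cos(B) = (a² + c² − b²)/(2ac) = (22.09 + 40.96 − 82.81)/(2·4.7·6.4) = -19.76/60.16 ≈ -0.328457  ⇒  B ≈ 109.175°
cos(C) = (a² + b² − c²)/(2ab) = (22.09 + 82.81 − 40.96)/(2·4.7·9.1) = 63.94/85.54 ≈ 0.747487  ⇒  C ≈ 41.6269°
Check: A + B + C ≈ 180°

A = 29.2°, B = 109.2°, C = 41.63°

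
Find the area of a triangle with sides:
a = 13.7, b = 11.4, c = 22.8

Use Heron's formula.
s = (13.7 + 11.4 + 22.8)/2 = 47.9/2 = 23.95
s − a = 10.25, s − b = 12.55, s − c = 1.15
s(s−a)(s−b)(s−c) = 23.95·10.25·12.55·1.15 ≈ 3543
Area = √3543 ≈ 59.5231

Area = 59.52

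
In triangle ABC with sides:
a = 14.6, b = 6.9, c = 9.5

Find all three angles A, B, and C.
Law of cosines for each angle (a² = 213.16, b² = 47.61, c² = 90.25):
cos(A) = (b² + c² − a²)/(2bc) = (47.61 + 90.25 − 213.16)/(2·6.9·9.5) = -75.3/131.1 ≈ -0.574371  ⇒  A ≈ 125.056°
cos(B) = (a² + c² − b²)/(2ac) = (213.16 + 90.25 − 47.61)/(2·14.6·9.5) = 255.8/277.4 ≈ 0.922134  ⇒  B ≈ 22.7599°
cos(C) = (a² + b² − c²)/(2ab) = (213.16 + 47.61 − 90.25)/(2·14.6·6.9) = 170.52/201.48 ≈ 0.846337  ⇒  C ≈ 32.1845°
Check: A + B + C ≈ 180°

A = 125.1°, B = 22.76°, C = 32.18°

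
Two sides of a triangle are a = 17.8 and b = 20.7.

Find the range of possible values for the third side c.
Triangle inequality: |a − b| < c < a + b
|a − b| = |17.8 − 20.7| = 2.9
a + b = 17.8 + 20.7 = 38.5

2.9 < c < 38.5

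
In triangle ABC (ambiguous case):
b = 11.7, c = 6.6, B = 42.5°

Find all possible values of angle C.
b/sin(B) = c/sin(C)  ⇒  sin(C) = c·sin(B)/b = 6.6·sin(42.5°)/11.7
sin(42.5°) ≈ 0.67559
sin(C) ≈ 6.6·0.67559/11.7 ≈ 4.4589/11.7 ≈ 0.381102
Candidate 1: C₁ = arcsin(0.381102) ≈ 22.402°  →  A = 180° − 42.5° − 22.402° ≈ 115.098° > 0, valid
Candidate 2: C₂ = 180° − C₁ ≈ 157.598°  →  A = 180° − 42.5° − 157.598° ≈ -20.098° ≤ 0, not a valid triangle

C = 22.4° (one solution)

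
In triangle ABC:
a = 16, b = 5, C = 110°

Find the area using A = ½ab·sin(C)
A = ½·a·b·sin(C) = ½·16·5·sin(110°)
sin(110°) ≈ 0.939693
A ≈ ½·80·0.939693 = 40·0.939693 ≈ 37.5877

Area = 37.59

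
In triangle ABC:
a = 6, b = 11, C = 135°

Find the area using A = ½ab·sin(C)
A = ½·a·b·sin(C) = ½·6·11·sin(135°)
sin(135°) ≈ 0.707107
A ≈ ½·66·0.707107 = 33·0.707107 ≈ 23.3345

Area = 23.33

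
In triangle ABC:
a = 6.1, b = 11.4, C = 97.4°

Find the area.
Two sides and the included angle (SAS): A = ½·a·b·sin(C) = ½·6.1·11.4·sin(97.4°)
sin(97.4°) ≈ 0.991671
A ≈ ½·69.54·0.991671 = 34.77·0.991671 ≈ 34.4804

Area = 34.48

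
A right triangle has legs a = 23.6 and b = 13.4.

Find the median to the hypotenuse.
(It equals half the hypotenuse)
Hypotenuse c = √(a² + b²) = √(556.96 + 179.56) = √736.52 ≈ 27.1389
Median to hypotenuse = c/2 ≈ 27.1389/2 ≈ 13.5695

Median = 13.57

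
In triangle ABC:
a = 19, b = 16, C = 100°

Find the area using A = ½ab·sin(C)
A = ½·a·b·sin(C) = ½·19·16·sin(100°)
sin(100°) ≈ 0.984808
A ≈ ½·304·0.984808 = 152·0.984808 ≈ 149.691

Area = 149.7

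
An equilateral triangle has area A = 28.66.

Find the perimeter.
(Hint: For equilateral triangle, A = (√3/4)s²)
A = (√3/4)s²  ⇒  s² = 4A/√3 = 4·28.66/√3 = 114.64/1.73205 ≈ 66.1874
s ≈ √66.1874 ≈ 8.13557
Perimeter = 3s ≈ 3·8.13557 ≈ 24.4067

Perimeter = 24.41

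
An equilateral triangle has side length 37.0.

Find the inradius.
r = Area/s with s the semi-perimeter.
Area = (√3/4)·37.0² = (√3/4)·1369 ≈ 0.433013·1369 ≈ 592.794
s = 3·37.0/2 = 55.5
r ≈ 592.794/55.5 ≈ 10.681
(Equivalently r = side/(2√3) = 37.0/3.4641 ≈ 10.681.)

r = 10.68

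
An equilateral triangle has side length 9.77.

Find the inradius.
r = Area/s with s the semi-perimeter.
Area = (√3/4)·9.77² = (√3/4)·95.4529 ≈ 0.433013·95.4529 ≈ 41.3323
s = 3·9.77/2 = 14.655
r ≈ 41.3323/14.655 ≈ 2.82036
(Equivalently r = side/(2√3) = 9.77/3.4641 ≈ 2.82036.)

r = 2.82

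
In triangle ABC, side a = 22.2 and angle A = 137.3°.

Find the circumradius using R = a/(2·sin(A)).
R = a/(2·sin(A)) = 22.2/(2·sin(137.3°))
sin(137.3°) ≈ 0.67816
R ≈ 22.2/(2·0.67816) = 22.2/1.35632 ≈ 16.3678

R = 16.37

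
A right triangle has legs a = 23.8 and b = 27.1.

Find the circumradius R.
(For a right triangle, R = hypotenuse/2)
Hypotenuse c = √(a² + b²) = √(566.44 + 734.41) = √1300.85 ≈ 36.0673
R = c/2 ≈ 36.0673/2 ≈ 18.0336

R = 18.03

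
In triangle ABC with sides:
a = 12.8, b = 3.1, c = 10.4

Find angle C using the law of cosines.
c² = a² + b² − 2ab·cos(C)  ⇒  cos(C) = (a² + b² − c²)/(2ab)
cos(C) = (12.8² + 3.1² − 10.4²)/(2·12.8·3.1) = (163.84 + 9.61 − 108.16)/79.36 = 65.29/79.36 ≈ 0.822707
C = arccos(0.822707) ≈ 34.6433°

C = 34.64°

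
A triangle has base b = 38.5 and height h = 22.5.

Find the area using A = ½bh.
A = ½·b·h = ½·38.5·22.5 = ½·866.25 = 433.125

Area = 433.125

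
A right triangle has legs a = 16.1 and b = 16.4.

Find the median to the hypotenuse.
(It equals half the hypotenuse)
Hypotenuse c = √(a² + b²) = √(259.21 + 268.96) = √528.17 ≈ 22.9819
Median to hypotenuse = c/2 ≈ 22.9819/2 ≈ 11.491

Median = 11.49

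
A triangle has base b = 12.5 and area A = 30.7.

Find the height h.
A = ½·b·h  ⇒  h = 2A/b = 2·30.7/12.5 = 61.4/12.5 ≈ 4.912

h = 4.912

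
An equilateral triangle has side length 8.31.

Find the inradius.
r = Area/s with s the semi-perimeter.
Area = (√3/4)·8.31² = (√3/4)·69.0561 ≈ 0.433013·69.0561 ≈ 29.9022
s = 3·8.31/2 = 12.465
r ≈ 29.9022/12.465 ≈ 2.39889
(Equivalently r = side/(2√3) = 8.31/3.4641 ≈ 2.39889.)

r = 2.399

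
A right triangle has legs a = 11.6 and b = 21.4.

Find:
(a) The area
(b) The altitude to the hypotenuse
(a) The legs are perpendicular, so Area = ½·a·b = ½·11.6·21.4 = ½·248.24 = 124.12
(b) Hypotenuse c = √(a² + b²) = √(134.56 + 457.96) = √592.52 ≈ 24.3417
    Area = ½·c·h_c  ⇒  h_c = 2·Area/c = 248.24/24.3417 ≈ 10.1981

Area = 124.12, h_c = 10.2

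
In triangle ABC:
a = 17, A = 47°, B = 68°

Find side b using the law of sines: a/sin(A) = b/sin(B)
a/sin(A) = b/sin(B)  ⇒  b = a·sin(B)/sin(A) = 17·sin(68°)/sin(47°)
sin(68°) ≈ 0.927184, sin(47°) ≈ 0.731354
b ≈ 17·0.927184/0.731354 ≈ 15.7621/0.731354 ≈ 21.552

b = 21.55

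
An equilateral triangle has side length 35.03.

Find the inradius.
r = Area/s with s the semi-perimeter.
Area = (√3/4)·35.03² = (√3/4)·1227.1009 ≈ 0.433013·1227.1009 ≈ 531.35
s = 3·35.03/2 = 52.545
r ≈ 531.35/52.545 ≈ 10.1123
(Equivalently r = side/(2√3) = 35.03/3.4641 ≈ 10.1123.)

r = 10.11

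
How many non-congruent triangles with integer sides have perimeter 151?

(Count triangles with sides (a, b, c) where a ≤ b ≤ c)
Let a ≤ b ≤ c with a + b + c = 151. The only binding inequality is a + b > c, i.e. 151 − c > c, so c < 151/2; and c ≥ 151/3 since c is the largest side.
So 51 ≤ c ≤ 75. For each c, b runs from ⌈(151 − c)/2⌉ up to c (then a = 151 − b − c satisfies 1 ≤ a ≤ b automatically), giving c − ⌈(151 − c)/2⌉ + 1 choices.
Summing over c: 2 + 3 + 5 + 6 + … + 36 + 38  (25 terms, c = 51, …, 75) = 494
Check (closed form: nearest integer to p²/48 for even p, (p+3)²/48 for odd p): (151+3)²/48 = 154²/48 = 23716/48 ≈ 494.08 → 494

494 triangles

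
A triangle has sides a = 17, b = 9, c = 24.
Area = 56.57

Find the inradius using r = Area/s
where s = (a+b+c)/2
s = (17 + 9 + 24)/2 = 50/2 = 25
r = Area/s = 56.57/25 ≈ 2.2628

r = 2.263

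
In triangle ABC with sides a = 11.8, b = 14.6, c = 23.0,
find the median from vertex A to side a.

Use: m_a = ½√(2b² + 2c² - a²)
m_a = ½√(2·14.6² + 2·23.0² − 11.8²) = ½√(2·213.16 + 2·529 − 139.24) = ½√(426.32 + 1058 − 139.24) = ½√1345.08
√1345.08 ≈ 36.6753, so m_a ≈ 18.3377

m_a = 18.34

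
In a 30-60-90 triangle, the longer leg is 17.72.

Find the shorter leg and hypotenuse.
In a 30-60-90 triangle the sides are in ratio 1 : √3 : 2, so short leg = long leg/√3 and hypotenuse = 2·(short leg).
Short leg = 17.72/√3 ≈ 17.72/1.73205 ≈ 10.2306
Hypotenuse = 2·10.2306 ≈ 20.4613

Short leg = 10.23, Hypotenuse = 20.46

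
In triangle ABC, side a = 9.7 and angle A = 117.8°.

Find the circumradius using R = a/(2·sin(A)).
R = a/(2·sin(A)) = 9.7/(2·sin(117.8°))
sin(117.8°) ≈ 0.884581
R ≈ 9.7/(2·0.884581) = 9.7/1.76916 ≈ 5.48282

R = 5.483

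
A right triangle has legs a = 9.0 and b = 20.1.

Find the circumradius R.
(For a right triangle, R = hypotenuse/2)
Hypotenuse c = √(a² + b²) = √(81 + 404.01) = √485.01 ≈ 22.0229
R = c/2 ≈ 22.0229/2 ≈ 11.0115

R = 11.01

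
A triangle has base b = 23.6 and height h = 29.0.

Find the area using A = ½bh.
A = ½·b·h = ½·23.6·29.0 = ½·684.4 = 342.2

Area = 342.2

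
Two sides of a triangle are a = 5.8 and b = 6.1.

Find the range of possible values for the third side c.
Triangle inequality: |a − b| < c < a + b
|a − b| = |5.8 − 6.1| = 0.3
a + b = 5.8 + 6.1 = 11.9

0.3 < c < 11.9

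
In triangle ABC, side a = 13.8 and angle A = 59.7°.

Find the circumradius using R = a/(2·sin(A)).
R = a/(2·sin(A)) = 13.8/(2·sin(59.7°))
sin(59.7°) ≈ 0.863396
R ≈ 13.8/(2·0.863396) = 13.8/1.72679 ≈ 7.9917

R = 7.992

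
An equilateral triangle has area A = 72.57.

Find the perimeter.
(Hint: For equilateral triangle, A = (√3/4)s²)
A = (√3/4)s²  ⇒  s² = 4A/√3 = 4·72.57/√3 = 290.28/1.73205 ≈ 167.593
s ≈ √167.593 ≈ 12.9458
Perimeter = 3s ≈ 3·12.9458 ≈ 38.8373

Perimeter = 38.84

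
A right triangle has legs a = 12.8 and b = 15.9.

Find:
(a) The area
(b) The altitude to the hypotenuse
(a) The legs are perpendicular, so Area = ½·a·b = ½·12.8·15.9 = ½·203.52 = 101.76
(b) Hypotenuse c = √(a² + b²) = √(163.84 + 252.81) = √416.65 ≈ 20.412
    Area = ½·c·h_c  ⇒  h_c = 2·Area/c = 203.52/20.412 ≈ 9.9706

Area = 101.76, h_c = 9.971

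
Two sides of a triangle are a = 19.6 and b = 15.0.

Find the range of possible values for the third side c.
Triangle inequality: |a − b| < c < a + b
|a − b| = |19.6 − 15.0| = 4.6
a + b = 19.6 + 15.0 = 34.6

4.6 < c < 34.6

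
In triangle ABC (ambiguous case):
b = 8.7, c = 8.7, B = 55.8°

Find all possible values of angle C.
b/sin(B) = c/sin(C)  ⇒  sin(C) = c·sin(B)/b = 8.7·sin(55.8°)/8.7
sin(55.8°) ≈ 0.827081
sin(C) ≈ 8.7·0.827081/8.7 ≈ 7.1956/8.7 ≈ 0.827081
Candidate 1: C₁ = arcsin(0.827081) ≈ 55.8°  →  A = 180° − 55.8° − 55.8° ≈ 68.4° > 0, valid
Candidate 2: C₂ = 180° − C₁ ≈ 124.2°  →  A = 180° − 55.8° − 124.2° ≈ 0° ≤ 0, not a valid triangle

C = 55.8° (one solution)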